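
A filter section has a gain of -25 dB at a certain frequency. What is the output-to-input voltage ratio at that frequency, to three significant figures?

Voltage ratio = 10^(dB/20).
10^(-25/20) = 10^(-1.250) = 0.0562.

0.0562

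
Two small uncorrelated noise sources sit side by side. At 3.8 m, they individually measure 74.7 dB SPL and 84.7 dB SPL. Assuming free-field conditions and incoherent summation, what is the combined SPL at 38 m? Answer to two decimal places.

Combined at 3.8 m: 10·log₁₀(10^(74.7/10)+10^(84.7/10)) = 85.114 dB SPL.
Then apply −20·log₁₀(38/3.8) = -20.000 dB → 65.11 dB SPL.

65.11 dB SPL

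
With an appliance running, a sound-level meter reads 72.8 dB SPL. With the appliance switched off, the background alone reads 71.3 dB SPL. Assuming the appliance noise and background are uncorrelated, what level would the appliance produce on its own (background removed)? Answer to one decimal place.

67.5 dB SPL

Remove the background by subtracting linear intensities:
L_src = 10·log₁₀(10^(72.8/10) − 10^(71.3/10)) = 10·log₁₀(5565000) = 67.5 dB SPL.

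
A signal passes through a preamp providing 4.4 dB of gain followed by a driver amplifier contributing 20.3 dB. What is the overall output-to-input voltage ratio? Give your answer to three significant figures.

Net gain = 4.4 + 20.3 = 24.7 dB.
Voltage ratio = 10^(24.7/20) = 17.2.

17.2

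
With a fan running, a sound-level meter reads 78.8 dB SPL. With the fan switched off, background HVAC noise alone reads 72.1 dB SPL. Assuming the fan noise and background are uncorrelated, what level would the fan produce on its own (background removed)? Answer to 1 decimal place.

77.8 dB SPL

Remove the background by subtracting linear intensities:
L_src = 10·log₁₀(10^(78.8/10) − 10^(72.1/10)) = 10·log₁₀(59640000) = 77.8 dB SPL.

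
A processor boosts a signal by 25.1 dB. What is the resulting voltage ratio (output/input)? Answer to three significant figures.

18.0

Voltage ratio = 10^(dB/20).
10^(25.1/20) = 10^(1.255) = 18.0.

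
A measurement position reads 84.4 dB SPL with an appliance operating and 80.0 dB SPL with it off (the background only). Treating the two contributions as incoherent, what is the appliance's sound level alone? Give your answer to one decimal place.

Remove the background by subtracting linear intensities:
L_src = 10·log₁₀(10^(84.4/10) − 10^(80.0/10)) = 10·log₁₀(175400000) = 82.4 dB SPL.

82.4 dB SPL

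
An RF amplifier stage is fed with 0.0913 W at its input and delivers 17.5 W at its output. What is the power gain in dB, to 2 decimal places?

22.83 dB

Power ratio → dB uses the 10·log₁₀ form:
10·log₁₀(17.5/0.0913) = 10·log₁₀(191.7) = 22.83 dB.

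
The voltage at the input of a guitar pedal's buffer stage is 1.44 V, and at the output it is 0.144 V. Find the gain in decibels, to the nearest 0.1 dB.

-20.0 dB

Voltage is an amplitude quantity, so gain = 20·log₁₀(V_out/V_in).
20·log₁₀(0.144/1.44) = 20·log₁₀(0.1000) = -20.0 dB.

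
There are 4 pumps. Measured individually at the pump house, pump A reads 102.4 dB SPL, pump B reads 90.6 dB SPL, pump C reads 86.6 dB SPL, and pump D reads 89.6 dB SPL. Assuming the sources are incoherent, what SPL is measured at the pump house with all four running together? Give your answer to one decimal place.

Add the sources as powers (linear), then convert back to dB:
L_total = 10·log₁₀(10^(102.4/10) + 10^(90.6/10) + 10^(86.6/10) + 10^(89.6/10)) = 10·log₁₀(19895000000) = 103.0 dB SPL.

103.0 dB SPL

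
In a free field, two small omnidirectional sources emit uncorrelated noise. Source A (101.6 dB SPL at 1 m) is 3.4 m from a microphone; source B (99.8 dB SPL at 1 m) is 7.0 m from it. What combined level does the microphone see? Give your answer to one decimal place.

91.6 dB SPL

At the listener: L_A = 101.6 − 20·log₁₀(3.4) = 90.97 dB; L_B = 99.8 − 20·log₁₀(7.0) = 82.90 dB.
Combined: 10·log₁₀(10^(90.97/10)+10^(82.90/10)) = 91.6 dB SPL.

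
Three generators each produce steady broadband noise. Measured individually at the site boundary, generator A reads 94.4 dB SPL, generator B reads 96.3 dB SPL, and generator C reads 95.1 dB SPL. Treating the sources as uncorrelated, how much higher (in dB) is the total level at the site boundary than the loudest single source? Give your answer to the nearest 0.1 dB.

3.8 dB

Add the sources as powers (linear), then convert back to dB:
L_total = 10·log₁₀(10^(94.4/10) + 10^(96.3/10) + 10^(95.1/10)) = 100.11 dB SPL.
Excess over the loudest (96.3 dB): 100.11 − 96.3 = 3.8 dB.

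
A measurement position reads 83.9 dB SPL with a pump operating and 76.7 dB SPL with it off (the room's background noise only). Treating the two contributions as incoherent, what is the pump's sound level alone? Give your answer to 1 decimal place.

83.0 dB SPL

Subtract intensities: L_src = 10·log₁₀(10^(L_total/10) − 10^(L_bg/10)).
L_src = 10·log₁₀(10^(83.9/10) − 10^(76.7/10)) = 10·log₁₀(198700000) = 83.0 dB SPL.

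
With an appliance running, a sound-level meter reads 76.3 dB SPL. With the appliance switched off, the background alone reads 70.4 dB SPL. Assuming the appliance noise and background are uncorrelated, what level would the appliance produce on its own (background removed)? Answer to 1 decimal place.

75.0 dB SPL

Subtract intensities: L_src = 10·log₁₀(10^(L_total/10) − 10^(L_bg/10)).
L_src = 10·log₁₀(10^(76.3/10) − 10^(70.4/10)) = 10·log₁₀(31690000) = 75.0 dB SPL.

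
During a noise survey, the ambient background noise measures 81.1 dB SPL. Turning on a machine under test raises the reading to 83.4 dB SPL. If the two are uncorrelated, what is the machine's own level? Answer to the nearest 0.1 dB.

79.5 dB SPL

Background correction is a power subtraction:
L_src = 10·log₁₀(10^(83.4/10) − 10^(81.1/10)) = 10·log₁₀(89950000) = 79.5 dB SPL.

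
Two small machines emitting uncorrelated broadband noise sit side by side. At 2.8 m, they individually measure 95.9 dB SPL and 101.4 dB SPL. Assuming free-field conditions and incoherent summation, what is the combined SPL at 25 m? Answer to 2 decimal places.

83.46 dB SPL

Combined at 2.8 m: 10·log₁₀(10^(95.9/10)+10^(101.4/10)) = 102.478 dB SPL.
Then apply −20·log₁₀(25/2.8) = -19.016 dB → 83.46 dB SPL.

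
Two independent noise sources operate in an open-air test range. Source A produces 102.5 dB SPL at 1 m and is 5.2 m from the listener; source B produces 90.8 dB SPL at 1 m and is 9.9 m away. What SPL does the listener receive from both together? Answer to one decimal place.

At the listener: L_A = 102.5 − 20·log₁₀(5.2) = 88.18 dB; L_B = 90.8 − 20·log₁₀(9.9) = 70.89 dB.
Combined: 10·log₁₀(10^(88.18/10)+10^(70.89/10)) = 88.3 dB SPL.

88.3 dB SPL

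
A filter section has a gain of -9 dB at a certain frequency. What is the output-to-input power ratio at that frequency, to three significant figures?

Power ratio = 10^(dB/10).
10^(-9/10) = 10^(-0.9000) = 0.126.

0.126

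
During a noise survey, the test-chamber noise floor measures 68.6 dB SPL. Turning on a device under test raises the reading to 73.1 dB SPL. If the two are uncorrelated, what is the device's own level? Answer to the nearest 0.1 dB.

Background correction is a power subtraction:
L_src = 10·log₁₀(10^(73.1/10) − 10^(68.6/10)) = 10·log₁₀(13170000) = 71.2 dB SPL.

71.2 dB SPL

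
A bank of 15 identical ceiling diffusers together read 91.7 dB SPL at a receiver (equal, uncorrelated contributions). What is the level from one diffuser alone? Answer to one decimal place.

15 equal incoherent sources add 10·log₁₀(15) = 11.76 dB over one source.
L_one = 91.7 − 11.76 = 79.9 dB SPL.

79.9 dB SPL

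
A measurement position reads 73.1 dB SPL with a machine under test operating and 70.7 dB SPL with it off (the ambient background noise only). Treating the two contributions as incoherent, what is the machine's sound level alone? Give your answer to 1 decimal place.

Subtract intensities: L_src = 10·log₁₀(10^(L_total/10) − 10^(L_bg/10)).
L_src = 10·log₁₀(10^(73.1/10) − 10^(70.7/10)) = 10·log₁₀(8668000) = 69.4 dB SPL.

69.4 dB SPL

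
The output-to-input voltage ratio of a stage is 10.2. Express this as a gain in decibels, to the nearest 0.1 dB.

Voltage ratio → dB uses the 20·log₁₀ form:
20·log₁₀(10.2) = 20.2 dB.

20.2 dB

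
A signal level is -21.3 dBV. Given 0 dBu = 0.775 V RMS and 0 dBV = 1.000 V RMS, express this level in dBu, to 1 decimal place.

The offset between the scales is 20·log₁₀(0.775/1.000) = −2.214 dB.
So dBu = -21.3 + 2.214 = -19.1 dBu.

-19.1 dBu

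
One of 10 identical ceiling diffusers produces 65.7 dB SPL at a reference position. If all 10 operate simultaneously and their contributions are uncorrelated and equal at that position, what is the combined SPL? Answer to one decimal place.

10 equal incoherent sources raise the level by 10·log₁₀(10) = 10.00 dB.
L_total = 65.7 + 10.00 = 75.7 dB SPL.

75.7 dB SPL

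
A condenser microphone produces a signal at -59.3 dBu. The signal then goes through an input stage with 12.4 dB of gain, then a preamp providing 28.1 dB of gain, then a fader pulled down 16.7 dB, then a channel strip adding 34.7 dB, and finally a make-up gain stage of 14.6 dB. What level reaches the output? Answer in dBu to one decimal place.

In dB, series stages simply add:
-59.3 + 12.4 + 28.1 − 16.7 + 34.7 + 14.6 = +13.8 dBu.

+13.8 dBu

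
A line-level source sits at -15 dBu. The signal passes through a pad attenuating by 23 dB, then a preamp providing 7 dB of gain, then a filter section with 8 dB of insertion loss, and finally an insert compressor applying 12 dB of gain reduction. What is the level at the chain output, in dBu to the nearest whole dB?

-51 dBu

Cascaded gains and losses add directly in dB.
-15 − 23 + 7 − 8 − 12 = -51 dBu.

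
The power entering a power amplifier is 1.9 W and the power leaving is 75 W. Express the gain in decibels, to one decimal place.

16.0 dB

Power is a power quantity, so gain = 10·log₁₀(P_out/P_in).
10·log₁₀(75/1.9) = 10·log₁₀(39.47) = 16.0 dB.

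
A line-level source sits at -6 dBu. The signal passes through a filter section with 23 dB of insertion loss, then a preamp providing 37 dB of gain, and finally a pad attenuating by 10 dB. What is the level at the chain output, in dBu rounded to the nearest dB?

-2 dBu

Gain stages sum in dB:
-6 − 23 + 37 − 10 = -2 dBu.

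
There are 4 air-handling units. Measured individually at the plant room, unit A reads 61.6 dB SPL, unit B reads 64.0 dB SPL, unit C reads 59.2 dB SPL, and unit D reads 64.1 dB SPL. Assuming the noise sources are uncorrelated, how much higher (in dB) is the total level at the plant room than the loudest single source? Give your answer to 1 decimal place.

Add the sources as powers (linear), then convert back to dB:
L_total = 10·log₁₀(10^(61.6/10) + 10^(64.0/10) + 10^(59.2/10) + 10^(64.1/10)) = 68.67 dB SPL.
Excess over the loudest (64.1 dB): 68.67 − 64.1 = 4.6 dB.

4.6 dB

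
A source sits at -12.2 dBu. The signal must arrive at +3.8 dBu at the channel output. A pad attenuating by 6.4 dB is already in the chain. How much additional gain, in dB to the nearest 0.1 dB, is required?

The required make-up gain is the shortfall in the dB sum.
G = +3.8 − (-12.2) + 6.4 = 22.4 dB.

22.4 dB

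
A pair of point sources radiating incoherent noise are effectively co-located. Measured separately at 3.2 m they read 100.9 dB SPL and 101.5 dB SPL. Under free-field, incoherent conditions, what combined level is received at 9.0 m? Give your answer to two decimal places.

Combined at 3.2 m: 10·log₁₀(10^(100.9/10)+10^(101.5/10)) = 104.221 dB SPL.
Then apply −20·log₁₀(9.0/3.2) = -8.982 dB → 95.24 dB SPL.

95.24 dB SPL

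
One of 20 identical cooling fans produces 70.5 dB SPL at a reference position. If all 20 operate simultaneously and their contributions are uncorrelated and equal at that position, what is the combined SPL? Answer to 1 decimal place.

83.5 dB SPL

20 equal incoherent sources raise the level by 10·log₁₀(20) = 13.01 dB.
L_total = 70.5 + 13.01 = 83.5 dB SPL.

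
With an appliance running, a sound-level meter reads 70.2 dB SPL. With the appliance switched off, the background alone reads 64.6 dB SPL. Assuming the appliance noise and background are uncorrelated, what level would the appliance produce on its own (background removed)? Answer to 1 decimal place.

68.8 dB SPL

Subtract intensities: L_src = 10·log₁₀(10^(L_total/10) − 10^(L_bg/10)).
L_src = 10·log₁₀(10^(70.2/10) − 10^(64.6/10)) = 10·log₁₀(7587000) = 68.8 dB SPL.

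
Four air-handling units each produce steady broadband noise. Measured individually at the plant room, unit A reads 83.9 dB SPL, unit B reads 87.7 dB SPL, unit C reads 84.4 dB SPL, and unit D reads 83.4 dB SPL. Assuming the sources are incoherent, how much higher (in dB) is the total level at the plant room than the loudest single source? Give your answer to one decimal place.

3.5 dB

Uncorrelated sources add in intensity (power), not in dB.
L_total = 10·log₁₀(10^(83.9/10) + 10^(87.7/10) + 10^(84.4/10) + 10^(83.4/10)) = 91.23 dB SPL.
Excess over the loudest (87.7 dB): 91.23 − 87.7 = 3.5 dB.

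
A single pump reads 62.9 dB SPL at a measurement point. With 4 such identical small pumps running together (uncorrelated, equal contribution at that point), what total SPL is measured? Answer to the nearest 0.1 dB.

68.9 dB SPL

4 equal incoherent sources raise the level by 10·log₁₀(4) = 6.02 dB.
L_total = 62.9 + 6.02 = 68.9 dB SPL.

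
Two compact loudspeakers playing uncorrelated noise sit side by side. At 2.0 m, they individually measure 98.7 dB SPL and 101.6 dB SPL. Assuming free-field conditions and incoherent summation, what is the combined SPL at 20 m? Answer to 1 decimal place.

83.4 dB SPL

Combined at 2.0 m: 10·log₁₀(10^(98.7/10)+10^(101.6/10)) = 103.40 dB SPL.
Then apply −20·log₁₀(20/2.0) = -20.00 dB → 83.4 dB SPL.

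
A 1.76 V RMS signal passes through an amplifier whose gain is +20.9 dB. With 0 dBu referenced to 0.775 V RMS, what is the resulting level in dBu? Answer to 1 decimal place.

+28.0 dBu

Input level: 20·log₁₀(1.76/0.775) = 7.12 dBu.
Output: 7.12 + 20.9 = +28.0 dBu.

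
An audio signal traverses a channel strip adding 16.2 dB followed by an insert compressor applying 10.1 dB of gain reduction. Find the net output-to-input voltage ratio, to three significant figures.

Net gain = 16.2 + (−10.1) = 6.1 dB.
Voltage ratio = 10^(6.1/20) = 2.02.

2.02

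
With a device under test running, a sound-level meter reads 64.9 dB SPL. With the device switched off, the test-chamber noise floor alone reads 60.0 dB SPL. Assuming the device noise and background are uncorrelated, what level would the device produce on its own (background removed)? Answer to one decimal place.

Remove the background by subtracting linear intensities:
L_src = 10·log₁₀(10^(64.9/10) − 10^(60.0/10)) = 10·log₁₀(2090000) = 63.2 dB SPL.

63.2 dB SPL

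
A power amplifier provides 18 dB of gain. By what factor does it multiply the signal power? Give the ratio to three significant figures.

63.1

Power ratio = 10^(dB/10).
10^(18/10) = 10^(1.800) = 63.1.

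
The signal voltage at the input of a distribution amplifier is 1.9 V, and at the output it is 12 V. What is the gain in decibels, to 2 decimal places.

Voltage is an amplitude quantity, so gain = 20·log₁₀(V_out/V_in).
20·log₁₀(12/1.9) = 20·log₁₀(6.316) = 16.01 dB.

16.01 dB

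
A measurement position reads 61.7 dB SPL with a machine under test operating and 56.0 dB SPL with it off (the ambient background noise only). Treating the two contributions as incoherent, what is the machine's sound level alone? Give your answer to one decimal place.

Background correction is a power subtraction:
L_src = 10·log₁₀(10^(61.7/10) − 10^(56.0/10)) = 10·log₁₀(1081000) = 60.3 dB SPL.

60.3 dB SPL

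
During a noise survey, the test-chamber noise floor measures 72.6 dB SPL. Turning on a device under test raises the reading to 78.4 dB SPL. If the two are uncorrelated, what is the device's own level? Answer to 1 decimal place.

Subtract intensities: L_src = 10·log₁₀(10^(L_total/10) − 10^(L_bg/10)).
L_src = 10·log₁₀(10^(78.4/10) − 10^(72.6/10)) = 10·log₁₀(50990000) = 77.1 dB SPL.

77.1 dB SPL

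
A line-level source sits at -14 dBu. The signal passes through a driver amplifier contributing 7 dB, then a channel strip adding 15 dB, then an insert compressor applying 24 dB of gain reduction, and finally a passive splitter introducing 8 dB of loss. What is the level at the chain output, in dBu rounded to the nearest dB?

Cascaded gains and losses add directly in dB.
-14 + 7 + 15 − 24 − 8 = -24 dBu.

-24 dBu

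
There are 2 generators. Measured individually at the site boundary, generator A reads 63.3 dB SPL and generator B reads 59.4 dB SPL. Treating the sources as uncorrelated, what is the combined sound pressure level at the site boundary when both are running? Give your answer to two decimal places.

64.78 dB SPL

Incoherent sources sum as intensities:
L_total = 10·log₁₀(10^(63.3/10) + 10^(59.4/10)) = 10·log₁₀(3009000) = 64.78 dB SPL.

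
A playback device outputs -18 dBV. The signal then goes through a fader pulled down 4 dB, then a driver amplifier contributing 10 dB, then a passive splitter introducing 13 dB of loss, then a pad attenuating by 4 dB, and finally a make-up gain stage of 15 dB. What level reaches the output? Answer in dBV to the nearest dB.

Gain stages sum in dB:
-18 − 4 + 10 − 13 − 4 + 15 = -14 dBV.

-14 dBV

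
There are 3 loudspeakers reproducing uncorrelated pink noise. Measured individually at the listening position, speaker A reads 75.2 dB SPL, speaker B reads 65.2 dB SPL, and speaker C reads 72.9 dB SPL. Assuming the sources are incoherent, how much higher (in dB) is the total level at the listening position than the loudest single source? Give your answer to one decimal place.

Add the sources as powers (linear), then convert back to dB:
L_total = 10·log₁₀(10^(75.2/10) + 10^(65.2/10) + 10^(72.9/10)) = 77.48 dB SPL.
Excess over the loudest (75.2 dB): 77.48 − 75.2 = 2.3 dB.

2.3 dB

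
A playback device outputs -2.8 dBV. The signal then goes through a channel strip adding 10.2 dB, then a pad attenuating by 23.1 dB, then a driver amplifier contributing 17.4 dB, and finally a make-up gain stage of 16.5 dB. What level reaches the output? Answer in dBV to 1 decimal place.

Gain stages sum in dB:
-2.8 + 10.2 − 23.1 + 17.4 + 16.5 = +18.2 dBV.

+18.2 dBV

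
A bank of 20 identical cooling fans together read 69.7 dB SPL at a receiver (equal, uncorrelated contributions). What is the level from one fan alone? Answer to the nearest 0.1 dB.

56.7 dB SPL

20 equal incoherent sources add 10·log₁₀(20) = 13.01 dB over one source.
L_one = 69.7 − 13.01 = 56.7 dB SPL.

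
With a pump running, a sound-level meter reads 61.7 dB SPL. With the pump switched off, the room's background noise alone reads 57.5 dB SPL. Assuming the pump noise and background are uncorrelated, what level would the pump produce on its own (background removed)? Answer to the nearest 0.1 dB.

Remove the background by subtracting linear intensities:
L_src = 10·log₁₀(10^(61.7/10) − 10^(57.5/10)) = 10·log₁₀(916800) = 59.6 dB SPL.

59.6 dB SPL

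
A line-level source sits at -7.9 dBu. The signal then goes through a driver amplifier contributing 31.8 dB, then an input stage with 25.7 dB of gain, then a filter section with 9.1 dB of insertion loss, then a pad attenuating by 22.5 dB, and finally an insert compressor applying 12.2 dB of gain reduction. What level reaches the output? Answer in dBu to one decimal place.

Cascaded gains and losses add directly in dB.
-7.9 + 31.8 + 25.7 − 9.1 − 22.5 − 12.2 = +5.8 dBu.

+5.8 dBu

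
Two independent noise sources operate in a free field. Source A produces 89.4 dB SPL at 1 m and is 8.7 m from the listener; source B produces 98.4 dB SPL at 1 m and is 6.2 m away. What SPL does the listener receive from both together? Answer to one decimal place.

82.8 dB SPL

At the listener: L_A = 89.4 − 20·log₁₀(8.7) = 70.61 dB; L_B = 98.4 − 20·log₁₀(6.2) = 82.55 dB.
Combined: 10·log₁₀(10^(70.61/10)+10^(82.55/10)) = 82.8 dB SPL.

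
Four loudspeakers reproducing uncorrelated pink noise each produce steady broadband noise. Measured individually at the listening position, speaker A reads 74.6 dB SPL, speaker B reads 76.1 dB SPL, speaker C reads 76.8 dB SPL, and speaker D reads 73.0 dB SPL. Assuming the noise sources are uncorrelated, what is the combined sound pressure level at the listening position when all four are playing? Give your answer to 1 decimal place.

81.4 dB SPL

Add the sources as powers (linear), then convert back to dB:
L_total = 10·log₁₀(10^(74.6/10) + 10^(76.1/10) + 10^(76.8/10) + 10^(73.0/10)) = 10·log₁₀(137400000) = 81.4 dB SPL.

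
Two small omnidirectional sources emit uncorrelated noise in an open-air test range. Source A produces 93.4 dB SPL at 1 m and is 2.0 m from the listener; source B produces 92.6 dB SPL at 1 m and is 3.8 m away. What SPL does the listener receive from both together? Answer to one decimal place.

88.3 dB SPL

At the listener: L_A = 93.4 − 20·log₁₀(2.0) = 87.38 dB; L_B = 92.6 − 20·log₁₀(3.8) = 81.00 dB.
Combined: 10·log₁₀(10^(87.38/10)+10^(81.00/10)) = 88.3 dB SPL.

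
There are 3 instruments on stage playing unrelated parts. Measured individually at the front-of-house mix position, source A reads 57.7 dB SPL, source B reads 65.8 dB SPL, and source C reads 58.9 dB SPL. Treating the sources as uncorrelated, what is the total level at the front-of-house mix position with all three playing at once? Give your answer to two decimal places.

67.13 dB SPL

Incoherent sources sum as intensities:
L_total = 10·log₁₀(10^(57.7/10) + 10^(65.8/10) + 10^(58.9/10)) = 10·log₁₀(5167000) = 67.13 dB SPL.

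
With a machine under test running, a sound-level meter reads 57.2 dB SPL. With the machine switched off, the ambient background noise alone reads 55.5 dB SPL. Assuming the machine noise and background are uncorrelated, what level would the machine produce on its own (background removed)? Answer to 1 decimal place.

Background correction is a power subtraction:
L_src = 10·log₁₀(10^(57.2/10) − 10^(55.5/10)) = 10·log₁₀(170000) = 52.3 dB SPL.

52.3 dB SPL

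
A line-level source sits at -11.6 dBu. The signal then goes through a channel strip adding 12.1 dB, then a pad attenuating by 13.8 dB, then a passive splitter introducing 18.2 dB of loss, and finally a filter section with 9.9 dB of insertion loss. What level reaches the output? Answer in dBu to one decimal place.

Gain stages sum in dB:
-11.6 + 12.1 − 13.8 − 18.2 − 9.9 = -41.4 dBu.

-41.4 dBu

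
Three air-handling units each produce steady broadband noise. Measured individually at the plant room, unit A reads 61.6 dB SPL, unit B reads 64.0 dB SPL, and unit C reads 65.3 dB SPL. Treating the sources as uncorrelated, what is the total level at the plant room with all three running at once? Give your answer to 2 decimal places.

68.66 dB SPL

Add the sources as powers (linear), then convert back to dB:
L_total = 10·log₁₀(10^(61.6/10) + 10^(64.0/10) + 10^(65.3/10)) = 10·log₁₀(7346000) = 68.66 dB SPL.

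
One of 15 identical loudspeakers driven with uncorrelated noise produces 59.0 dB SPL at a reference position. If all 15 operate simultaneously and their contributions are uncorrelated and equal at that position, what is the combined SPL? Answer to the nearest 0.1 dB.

70.8 dB SPL

15 equal incoherent sources raise the level by 10·log₁₀(15) = 11.76 dB.
L_total = 59.0 + 11.76 = 70.8 dB SPL.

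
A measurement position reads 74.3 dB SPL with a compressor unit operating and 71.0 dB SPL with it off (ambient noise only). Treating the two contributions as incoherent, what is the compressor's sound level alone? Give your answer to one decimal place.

Remove the background by subtracting linear intensities:
L_src = 10·log₁₀(10^(74.3/10) − 10^(71.0/10)) = 10·log₁₀(14330000) = 71.6 dB SPL.

71.6 dB SPL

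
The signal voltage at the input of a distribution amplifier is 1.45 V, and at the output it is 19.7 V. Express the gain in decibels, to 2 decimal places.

22.66 dB

Voltage ratio → dB uses the 20·log₁₀ form:
20·log₁₀(19.7/1.45) = 20·log₁₀(13.59) = 22.66 dB.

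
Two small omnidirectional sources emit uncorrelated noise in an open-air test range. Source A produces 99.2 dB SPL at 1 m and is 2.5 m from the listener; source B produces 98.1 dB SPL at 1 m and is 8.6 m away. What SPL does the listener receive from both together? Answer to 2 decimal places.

At the listener: L_A = 99.2 − 20·log₁₀(2.5) = 91.241 dB; L_B = 98.1 − 20·log₁₀(8.6) = 79.410 dB.
Combined: 10·log₁₀(10^(91.241/10)+10^(79.410/10)) = 91.52 dB SPL.

91.52 dB SPL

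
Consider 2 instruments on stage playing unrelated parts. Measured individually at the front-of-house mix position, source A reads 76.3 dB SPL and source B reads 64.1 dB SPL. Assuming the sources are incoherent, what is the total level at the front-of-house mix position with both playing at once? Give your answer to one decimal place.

Add the sources as powers (linear), then convert back to dB:
L_total = 10·log₁₀(10^(76.3/10) + 10^(64.1/10)) = 10·log₁₀(45230000) = 76.6 dB SPL.

76.6 dB SPL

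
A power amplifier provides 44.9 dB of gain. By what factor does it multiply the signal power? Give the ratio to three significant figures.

30900

Power ratio = 10^(dB/10).
10^(44.9/10) = 10^(4.490) = 30900.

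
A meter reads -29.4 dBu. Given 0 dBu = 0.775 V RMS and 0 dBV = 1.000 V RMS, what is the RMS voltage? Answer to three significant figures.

0.0263 V

V = 0.775 V × 10^(-29.4/20).
= 0.775 × 0.03388 = 0.0263 V.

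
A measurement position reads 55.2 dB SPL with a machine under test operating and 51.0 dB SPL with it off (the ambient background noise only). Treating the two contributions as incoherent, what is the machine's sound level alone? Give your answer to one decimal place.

Subtract intensities: L_src = 10·log₁₀(10^(L_total/10) − 10^(L_bg/10)).
L_src = 10·log₁₀(10^(55.2/10) − 10^(51.0/10)) = 10·log₁₀(205200) = 53.1 dB SPL.

53.1 dB SPL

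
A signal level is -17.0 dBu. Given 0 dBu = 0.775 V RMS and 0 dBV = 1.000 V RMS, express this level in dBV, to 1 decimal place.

-19.2 dBV

The offset between the scales is 20·log₁₀(0.775/1.000) = −2.214 dB.
So dBV = -17.0 − 2.214 = -19.2 dBV.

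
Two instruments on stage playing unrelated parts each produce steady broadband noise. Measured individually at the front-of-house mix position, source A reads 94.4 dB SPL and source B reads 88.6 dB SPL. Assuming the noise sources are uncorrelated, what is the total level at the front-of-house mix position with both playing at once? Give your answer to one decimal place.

Uncorrelated sources add in intensity (power), not in dB.
L_total = 10·log₁₀(10^(94.4/10) + 10^(88.6/10)) = 10·log₁₀(3479000000) = 95.4 dB SPL.

95.4 dB SPL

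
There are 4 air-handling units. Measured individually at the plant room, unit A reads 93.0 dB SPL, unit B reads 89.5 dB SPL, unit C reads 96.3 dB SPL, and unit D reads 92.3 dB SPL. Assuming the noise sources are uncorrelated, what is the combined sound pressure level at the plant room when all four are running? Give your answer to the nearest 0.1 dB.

Uncorrelated sources add in intensity (power), not in dB.
L_total = 10·log₁₀(10^(93.0/10) + 10^(89.5/10) + 10^(96.3/10) + 10^(92.3/10)) = 10·log₁₀(8851000000) = 99.5 dB SPL.

99.5 dB SPL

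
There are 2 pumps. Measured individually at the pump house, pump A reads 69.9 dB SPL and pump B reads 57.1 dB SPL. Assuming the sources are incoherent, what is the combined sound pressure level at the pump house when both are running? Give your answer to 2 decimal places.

Uncorrelated sources add in intensity (power), not in dB.
L_total = 10·log₁₀(10^(69.9/10) + 10^(57.1/10)) = 10·log₁₀(10290000) = 70.12 dB SPL.

70.12 dB SPL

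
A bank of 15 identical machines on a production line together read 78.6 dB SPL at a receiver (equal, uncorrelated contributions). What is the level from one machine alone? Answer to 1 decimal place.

66.8 dB SPL

15 equal incoherent sources add 10·log₁₀(15) = 11.76 dB over one source.
L_one = 78.6 − 11.76 = 66.8 dB SPL.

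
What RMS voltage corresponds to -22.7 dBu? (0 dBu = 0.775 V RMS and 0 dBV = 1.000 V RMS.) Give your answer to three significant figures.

0.0568 V

V = 0.775 V × 10^(-22.7/20).
= 0.775 × 0.07328 = 0.0568 V.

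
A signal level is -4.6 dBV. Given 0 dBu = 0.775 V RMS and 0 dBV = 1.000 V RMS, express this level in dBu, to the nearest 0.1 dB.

-2.4 dBu

The offset between the scales is 20·log₁₀(0.775/1.000) = −2.214 dB.
So dBu = -4.6 + 2.214 = -2.4 dBu.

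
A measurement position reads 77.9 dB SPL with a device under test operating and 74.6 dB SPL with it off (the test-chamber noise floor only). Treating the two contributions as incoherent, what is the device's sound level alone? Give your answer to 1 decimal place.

75.2 dB SPL

Background correction is a power subtraction:
L_src = 10·log₁₀(10^(77.9/10) − 10^(74.6/10)) = 10·log₁₀(32820000) = 75.2 dB SPL.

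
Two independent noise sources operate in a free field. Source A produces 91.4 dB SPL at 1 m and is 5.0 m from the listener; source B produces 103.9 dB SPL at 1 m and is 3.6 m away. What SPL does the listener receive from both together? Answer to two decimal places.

92.90 dB SPL

At the listener: L_A = 91.4 − 20·log₁₀(5.0) = 77.421 dB; L_B = 103.9 − 20·log₁₀(3.6) = 92.774 dB.
Combined: 10·log₁₀(10^(77.421/10)+10^(92.774/10)) = 92.90 dB SPL.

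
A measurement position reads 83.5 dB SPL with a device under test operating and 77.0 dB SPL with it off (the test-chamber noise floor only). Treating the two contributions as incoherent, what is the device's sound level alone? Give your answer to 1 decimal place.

Background correction is a power subtraction:
L_src = 10·log₁₀(10^(83.5/10) − 10^(77.0/10)) = 10·log₁₀(173800000) = 82.4 dB SPL.

82.4 dB SPL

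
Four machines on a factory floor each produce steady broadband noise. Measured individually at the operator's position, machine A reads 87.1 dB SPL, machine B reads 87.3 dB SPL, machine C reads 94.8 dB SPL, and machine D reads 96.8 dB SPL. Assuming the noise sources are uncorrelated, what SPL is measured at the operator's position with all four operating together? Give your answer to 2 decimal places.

Uncorrelated sources add in intensity (power), not in dB.
L_total = 10·log₁₀(10^(87.1/10) + 10^(87.3/10) + 10^(94.8/10) + 10^(96.8/10)) = 10·log₁₀(8856000000) = 99.47 dB SPL.

99.47 dB SPL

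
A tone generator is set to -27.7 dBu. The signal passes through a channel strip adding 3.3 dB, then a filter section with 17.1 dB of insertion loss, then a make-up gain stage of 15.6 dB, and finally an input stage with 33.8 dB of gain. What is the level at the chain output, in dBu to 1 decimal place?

Gain stages sum in dB:
-27.7 + 3.3 − 17.1 + 15.6 + 33.8 = +7.9 dBu.

+7.9 dBu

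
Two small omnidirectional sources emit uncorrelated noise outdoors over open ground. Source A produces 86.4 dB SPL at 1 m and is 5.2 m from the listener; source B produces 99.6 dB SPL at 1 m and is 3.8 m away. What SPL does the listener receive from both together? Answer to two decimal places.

88.11 dB SPL

At the listener: L_A = 86.4 − 20·log₁₀(5.2) = 72.080 dB; L_B = 99.6 − 20·log₁₀(3.8) = 88.004 dB.
Combined: 10·log₁₀(10^(72.080/10)+10^(88.004/10)) = 88.11 dB SPL.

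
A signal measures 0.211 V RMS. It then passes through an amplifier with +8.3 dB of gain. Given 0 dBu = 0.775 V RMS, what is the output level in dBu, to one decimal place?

-3.0 dBu

Input level: 20·log₁₀(0.211/0.775) = -11.30 dBu.
Output: -11.30 + 8.3 = -3.0 dBu.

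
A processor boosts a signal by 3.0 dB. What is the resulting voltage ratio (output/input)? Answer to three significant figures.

Voltage ratio = 10^(dB/20).
10^(3.0/20) = 10^(0.1500) = 1.41.

1.41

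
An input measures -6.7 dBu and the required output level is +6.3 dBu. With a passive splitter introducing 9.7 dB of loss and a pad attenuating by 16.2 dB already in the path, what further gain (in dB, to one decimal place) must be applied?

The required make-up gain is the shortfall in the dB sum.
G = +6.3 − (-6.7) + 9.7 + 16.2 = 38.9 dB.

38.9 dB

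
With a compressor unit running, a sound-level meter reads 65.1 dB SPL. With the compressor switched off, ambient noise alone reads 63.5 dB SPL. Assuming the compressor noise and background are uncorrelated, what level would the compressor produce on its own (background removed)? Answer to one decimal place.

60.0 dB SPL

Background correction is a power subtraction:
L_src = 10·log₁₀(10^(65.1/10) − 10^(63.5/10)) = 10·log₁₀(997200) = 60.0 dB SPL.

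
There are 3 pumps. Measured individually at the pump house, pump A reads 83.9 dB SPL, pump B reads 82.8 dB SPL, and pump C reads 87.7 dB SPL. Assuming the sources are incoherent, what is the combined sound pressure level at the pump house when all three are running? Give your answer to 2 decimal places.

Uncorrelated sources add in intensity (power), not in dB.
L_total = 10·log₁₀(10^(83.9/10) + 10^(82.8/10) + 10^(87.7/10)) = 10·log₁₀(1025000000) = 90.11 dB SPL.

90.11 dB SPL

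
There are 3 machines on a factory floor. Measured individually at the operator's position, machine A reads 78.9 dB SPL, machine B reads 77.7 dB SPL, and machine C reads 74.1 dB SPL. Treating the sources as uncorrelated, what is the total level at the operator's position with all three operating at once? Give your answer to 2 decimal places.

Uncorrelated sources add in intensity (power), not in dB.
L_total = 10·log₁₀(10^(78.9/10) + 10^(77.7/10) + 10^(74.1/10)) = 10·log₁₀(162200000) = 82.10 dB SPL.

82.10 dB SPL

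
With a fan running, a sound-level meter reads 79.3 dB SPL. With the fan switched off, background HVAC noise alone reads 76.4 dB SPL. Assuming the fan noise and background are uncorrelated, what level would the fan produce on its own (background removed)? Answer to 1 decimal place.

76.2 dB SPL

Background correction is a power subtraction:
L_src = 10·log₁₀(10^(79.3/10) − 10^(76.4/10)) = 10·log₁₀(41460000) = 76.2 dB SPL.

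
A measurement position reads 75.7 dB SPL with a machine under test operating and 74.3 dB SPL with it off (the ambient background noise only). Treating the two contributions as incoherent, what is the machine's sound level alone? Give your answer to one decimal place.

Background correction is a power subtraction:
L_src = 10·log₁₀(10^(75.7/10) − 10^(74.3/10)) = 10·log₁₀(10240000) = 70.1 dB SPL.

70.1 dB SPL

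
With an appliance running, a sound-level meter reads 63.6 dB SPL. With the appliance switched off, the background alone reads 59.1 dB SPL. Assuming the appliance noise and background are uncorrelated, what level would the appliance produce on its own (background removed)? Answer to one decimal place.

Remove the background by subtracting linear intensities:
L_src = 10·log₁₀(10^(63.6/10) − 10^(59.1/10)) = 10·log₁₀(1478000) = 61.7 dB SPL.

61.7 dB SPL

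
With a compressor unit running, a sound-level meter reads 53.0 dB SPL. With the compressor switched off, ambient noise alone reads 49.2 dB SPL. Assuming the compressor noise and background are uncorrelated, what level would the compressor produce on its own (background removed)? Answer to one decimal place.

Remove the background by subtracting linear intensities:
L_src = 10·log₁₀(10^(53.0/10) − 10^(49.2/10)) = 10·log₁₀(116300) = 50.7 dB SPL.

50.7 dB SPL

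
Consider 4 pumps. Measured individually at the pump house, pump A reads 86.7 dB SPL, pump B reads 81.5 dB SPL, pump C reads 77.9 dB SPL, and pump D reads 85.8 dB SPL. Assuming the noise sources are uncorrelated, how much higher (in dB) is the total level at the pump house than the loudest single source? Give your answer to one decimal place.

Incoherent sources sum as intensities:
L_total = 10·log₁₀(10^(86.7/10) + 10^(81.5/10) + 10^(77.9/10) + 10^(85.8/10)) = 90.22 dB SPL.
Excess over the loudest (86.7 dB): 90.22 − 86.7 = 3.5 dB.

3.5 dB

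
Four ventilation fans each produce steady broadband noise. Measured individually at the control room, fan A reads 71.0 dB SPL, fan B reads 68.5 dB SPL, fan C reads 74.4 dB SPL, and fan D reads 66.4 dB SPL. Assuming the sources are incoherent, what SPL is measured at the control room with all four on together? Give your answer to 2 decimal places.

Add the sources as powers (linear), then convert back to dB:
L_total = 10·log₁₀(10^(71.0/10) + 10^(68.5/10) + 10^(74.4/10) + 10^(66.4/10)) = 10·log₁₀(51580000) = 77.12 dB SPL.

77.12 dB SPL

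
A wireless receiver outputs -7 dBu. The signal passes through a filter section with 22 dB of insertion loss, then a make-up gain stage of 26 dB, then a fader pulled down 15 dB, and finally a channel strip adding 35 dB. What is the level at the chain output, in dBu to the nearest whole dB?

In dB, series stages simply add:
-7 − 22 + 26 − 15 + 35 = +17 dBu.

+17 dBu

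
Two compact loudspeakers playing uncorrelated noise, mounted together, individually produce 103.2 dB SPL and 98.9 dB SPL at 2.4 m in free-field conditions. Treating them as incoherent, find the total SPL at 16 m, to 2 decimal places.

88.09 dB SPL

Combined at 2.4 m: 10·log₁₀(10^(103.2/10)+10^(98.9/10)) = 104.572 dB SPL.
Then apply −20·log₁₀(16/2.4) = -16.478 dB → 88.09 dB SPL.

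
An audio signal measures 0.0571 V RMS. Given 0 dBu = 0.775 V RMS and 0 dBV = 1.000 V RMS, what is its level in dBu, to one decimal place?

dBu = 20·log₁₀(V / 0.775 V).
20·log₁₀(0.0571/0.775) = -22.7 dBu.

-22.7 dBu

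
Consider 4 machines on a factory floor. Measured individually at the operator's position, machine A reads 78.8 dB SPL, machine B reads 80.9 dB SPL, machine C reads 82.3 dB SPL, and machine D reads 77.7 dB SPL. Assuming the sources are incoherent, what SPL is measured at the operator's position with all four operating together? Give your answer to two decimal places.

Add the sources as powers (linear), then convert back to dB:
L_total = 10·log₁₀(10^(78.8/10) + 10^(80.9/10) + 10^(82.3/10) + 10^(77.7/10)) = 10·log₁₀(427600000) = 86.31 dB SPL.

86.31 dB SPL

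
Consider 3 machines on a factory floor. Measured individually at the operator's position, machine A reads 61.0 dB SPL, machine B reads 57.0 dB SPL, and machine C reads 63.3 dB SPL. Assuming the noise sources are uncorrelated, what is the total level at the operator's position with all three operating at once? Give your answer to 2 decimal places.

65.91 dB SPL

Incoherent sources sum as intensities:
L_total = 10·log₁₀(10^(61.0/10) + 10^(57.0/10) + 10^(63.3/10)) = 10·log₁₀(3898000) = 65.91 dB SPL.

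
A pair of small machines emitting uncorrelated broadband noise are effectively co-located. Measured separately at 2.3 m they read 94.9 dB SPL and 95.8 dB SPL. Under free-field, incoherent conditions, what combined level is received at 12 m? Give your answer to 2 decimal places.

Combined at 2.3 m: 10·log₁₀(10^(94.9/10)+10^(95.8/10)) = 98.384 dB SPL.
Then apply −20·log₁₀(12/2.3) = -14.349 dB → 84.03 dB SPL.

84.03 dB SPL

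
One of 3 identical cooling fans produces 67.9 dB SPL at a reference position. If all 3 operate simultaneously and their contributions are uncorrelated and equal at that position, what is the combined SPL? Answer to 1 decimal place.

3 equal incoherent sources raise the level by 10·log₁₀(3) = 4.77 dB.
L_total = 67.9 + 4.77 = 72.7 dB SPL.

72.7 dB SPL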